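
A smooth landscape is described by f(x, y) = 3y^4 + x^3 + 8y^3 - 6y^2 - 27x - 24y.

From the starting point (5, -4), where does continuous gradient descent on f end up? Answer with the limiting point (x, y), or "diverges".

f is separable, so gradient descent decouples: x follows -∂f/∂x, y follows -∂f/∂y.
∂f/∂x = 3(x - 3)(x + 3); at x=5 this is 48, so x decreases.
∂f/∂y = 12(y - 1)(y + 1)(y + 2); at y=-4 this is -360, so y increases.
x converges to its nearest critical value 3 (a local min of the x-part); y converges to -2. The iterate converges to (3, -2).

(3, -2)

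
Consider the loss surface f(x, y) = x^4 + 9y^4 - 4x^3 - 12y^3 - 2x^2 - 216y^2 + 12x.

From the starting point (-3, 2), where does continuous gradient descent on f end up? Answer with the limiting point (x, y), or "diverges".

f is separable, so gradient descent decouples: x follows -∂f/∂x, y follows -∂f/∂y.
∂f/∂x = 4(x - 3)(x - 1)(x + 1); at x=-3 this is -192, so x increases.
∂f/∂y = 36y(y - 4)(y + 3); at y=2 this is -720, so y increases.
x converges to its nearest critical value -1 (a local min of the x-part); y converges to 4. The iterate converges to (-1, 4).

(-1, 4)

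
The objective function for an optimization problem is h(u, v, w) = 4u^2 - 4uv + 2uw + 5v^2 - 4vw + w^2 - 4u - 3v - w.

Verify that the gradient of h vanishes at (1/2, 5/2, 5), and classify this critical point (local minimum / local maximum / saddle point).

∇h = (8u - 4v + 2w - 4, -4u + 10v - 4w - 3, 2u - 4v + 2w - 1); substituting (1/2, 5/2, 5) gives ∇h = (0, 0, 0), so (1/2, 5/2, 5) is indeed a critical point.
The Hessian is constant: H = [[8, -4, 2], [-4, 10, -4], [2, -4, 2]].
Leading principal minors: Δ₁ = 8, Δ₂ = 64, Δ₃ = 24.
All leading minors are positive, so H is positive definite: a local minimum.

local minimum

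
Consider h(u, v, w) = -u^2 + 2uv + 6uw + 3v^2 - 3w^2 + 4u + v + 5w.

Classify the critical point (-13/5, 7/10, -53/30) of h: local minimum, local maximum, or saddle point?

saddle point

The Hessian is constant: H = [[-2, 2, 6], [2, 6, 0], [6, 0, -6]].
Leading principal minors: Δ₁ = -2, Δ₂ = -16, Δ₃ = -120.
The minors fit neither the all-positive nor the alternating-sign pattern, so H is indefinite: a saddle point.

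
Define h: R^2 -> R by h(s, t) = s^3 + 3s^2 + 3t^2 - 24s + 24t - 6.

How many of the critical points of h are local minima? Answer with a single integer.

h separates as a function of s plus a function of t, so ∇h=0 decouples.
∂h/∂s = 3(s - 2)(s + 4) = 0 at s ∈ {-4, 2}; ∂h/∂t = 6(t + 4) = 0 at t ∈ {-4}.
The Hessian is diagonal: diag(h_ss, h_tt). Second derivatives: h_ss(-4)=-18, h_ss(2)=18; h_tt(-4)=6.
Local minima occur where both diagonal entries positive: (2, -4). Count: 1.

1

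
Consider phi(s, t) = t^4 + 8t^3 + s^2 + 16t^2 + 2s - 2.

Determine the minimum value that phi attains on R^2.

phi(s,t) separates as P(s) + Q(t) − 2, so its minimum is min P + min Q − 2.
P'(s) = 2s + 2 vanishes at s ∈ {-1}; Q'(t) = 4t(t + 2)(t + 4) vanishes at t ∈ {-4, -2, 0}.
Local minima of P (where P''>0): P(-1)=-1. Local minima of Q: Q(-4)=0, Q(0)=0.
So the global minimum of phi is P(-1) + Q(-4) − 2 = -1 + 0 − 2 = -3, attained at (-1, -4).

-3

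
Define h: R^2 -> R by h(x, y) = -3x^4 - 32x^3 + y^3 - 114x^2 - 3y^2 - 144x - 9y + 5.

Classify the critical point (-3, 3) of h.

The mixed partial ∂²h/∂x∂y is 0, so the Hessian at any point is diag(h_xx, h_yy) = diag(-12(3x^2 + 16x + 19), 6(y - 1)).
At (-3, 3): H = diag(24, 12).
Both eigenvalues are positive, so H is positive definite: a local minimum.

local minimum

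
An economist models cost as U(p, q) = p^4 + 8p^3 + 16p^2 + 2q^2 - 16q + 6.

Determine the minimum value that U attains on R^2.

-26

U(p,q) separates as A(p) + B(q) + 6, so its minimum is min A + min B + 6.
A'(p) = 4p(p + 2)(p + 4) vanishes at p ∈ {-4, -2, 0}; B'(q) = 4q - 16 vanishes at q ∈ {4}.
Local minima of A (where A''>0): A(-4)=0, A(0)=0. Local minima of B: B(4)=-32.
So the global minimum of U is A(-4) + B(4) + 6 = 0 − 32 + 6 = -26, attained at (-4, 4).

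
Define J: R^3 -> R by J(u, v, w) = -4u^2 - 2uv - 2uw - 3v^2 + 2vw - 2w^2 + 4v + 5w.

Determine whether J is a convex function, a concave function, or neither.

concave

J is quadratic, so its Hessian is the constant matrix H = [[-8, -2, -2], [-2, -6, 2], [-2, 2, -4]].
Leading principal minors: -8, 44, -104.
Signs alternate −, +, − ⇒ H ≺ 0 ⇒ concave.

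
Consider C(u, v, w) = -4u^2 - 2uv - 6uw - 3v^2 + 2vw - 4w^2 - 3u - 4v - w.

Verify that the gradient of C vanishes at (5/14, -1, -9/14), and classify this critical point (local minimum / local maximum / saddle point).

∇C = (-8u - 2v - 6w - 3, -2u - 6v + 2w - 4, -6u + 2v - 8w - 1); substituting (5/14, -1, -9/14) gives ∇C = (0, 0, 0), so (5/14, -1, -9/14) is indeed a critical point.
The Hessian is constant: H = [[-8, -2, -6], [-2, -6, 2], [-6, 2, -8]].
Leading principal minors: Δ₁ = -8, Δ₂ = 44, Δ₃ = -56.
The minors alternate sign starting negative (−, +, −), so H is negative definite: a local maximum.

local maximum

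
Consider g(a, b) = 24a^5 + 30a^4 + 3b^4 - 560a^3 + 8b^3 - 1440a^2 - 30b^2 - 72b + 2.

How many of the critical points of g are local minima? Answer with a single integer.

4

g separates as a function of a plus a function of b, so ∇g=0 decouples.
∂g/∂a = 120a(a - 4)(a + 2)(a + 3) = 0 at a ∈ {-3, -2, 0, 4}; ∂g/∂b = 12(b - 2)(b + 1)(b + 3) = 0 at b ∈ {-3, -1, 2}.
The Hessian is diagonal: diag(g_aa, g_bb). Second derivatives: g_aa(-3)=-2520, g_aa(-2)=1440, g_aa(0)=-2880, g_aa(4)=20160; g_bb(-3)=120, g_bb(-1)=-72, g_bb(2)=180.
Local minima occur where both diagonal entries positive: (-2, -3), (-2, 2), (4, -3), (4, 2). Count: 4.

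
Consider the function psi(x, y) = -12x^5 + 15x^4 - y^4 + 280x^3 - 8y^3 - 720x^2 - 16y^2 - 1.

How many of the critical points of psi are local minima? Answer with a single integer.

2

psi separates as a function of x plus a function of y, so ∇psi=0 decouples.
∂psi/∂x = -60x(x - 3)(x - 2)(x + 4) = 0 at x ∈ {-4, 0, 2, 3}; ∂psi/∂y = -4y(y + 2)(y + 4) = 0 at y ∈ {-4, -2, 0}.
The Hessian is diagonal: diag(psi_xx, psi_yy). Second derivatives: psi_xx(-4)=10080, psi_xx(0)=-1440, psi_xx(2)=720, psi_xx(3)=-1260; psi_yy(-4)=-32, psi_yy(-2)=16, psi_yy(0)=-32.
Local minima occur where both diagonal entries positive: (-4, -2), (2, -2). Count: 2.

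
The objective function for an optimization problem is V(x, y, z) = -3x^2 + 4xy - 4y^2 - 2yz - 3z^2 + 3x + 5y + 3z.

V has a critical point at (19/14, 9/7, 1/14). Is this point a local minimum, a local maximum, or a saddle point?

The Hessian is constant: H = [[-6, 4, 0], [4, -8, -2], [0, -2, -6]].
Leading principal minors: Δ₁ = -6, Δ₂ = 32, Δ₃ = -168.
The minors alternate sign starting negative (−, +, −), so H is negative definite: a local maximum.

local maximum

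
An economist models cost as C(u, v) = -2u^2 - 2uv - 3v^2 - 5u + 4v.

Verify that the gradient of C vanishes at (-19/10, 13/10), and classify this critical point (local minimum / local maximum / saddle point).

∇C = (-4u - 2v - 5, -2u - 6v + 4); substituting (-19/10, 13/10) gives ∇C = (0, 0), so (-19/10, 13/10) is indeed a critical point.
The Hessian of C is constant: H = [[-4, -2], [-2, -6]].
det(H) = (-4)·(-6) − (-2)² = 20.
det(H) > 0 and tr(H) = -10 < 0, so H is negative definite and the point is a local maximum.

local maximum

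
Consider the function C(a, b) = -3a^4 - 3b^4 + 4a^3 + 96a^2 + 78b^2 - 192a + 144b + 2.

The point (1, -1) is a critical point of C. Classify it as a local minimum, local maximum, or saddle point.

local minimum

The mixed partial ∂²C/∂a∂b is 0, so the Hessian at any point is diag(C_aa, C_bb) = diag(12(-3a^2 + 2a + 16), 12(-3b^2 + 13)).
At (1, -1): H = diag(180, 120).
Both eigenvalues are positive, so H is positive definite: a local minimum.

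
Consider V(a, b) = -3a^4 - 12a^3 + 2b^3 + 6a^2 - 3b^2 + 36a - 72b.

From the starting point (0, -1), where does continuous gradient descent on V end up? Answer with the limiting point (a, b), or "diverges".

(-1, 4)

V is separable, so gradient descent decouples: a follows -∂V/∂a, b follows -∂V/∂b.
∂V/∂a = -12(a - 1)(a + 1)(a + 3); at a=0 this is 36, so a decreases.
∂V/∂b = 6(b - 4)(b + 3); at b=-1 this is -60, so b increases.
a converges to its nearest critical value -1 (a local min of the a-part); b converges to 4. The iterate converges to (-1, 4).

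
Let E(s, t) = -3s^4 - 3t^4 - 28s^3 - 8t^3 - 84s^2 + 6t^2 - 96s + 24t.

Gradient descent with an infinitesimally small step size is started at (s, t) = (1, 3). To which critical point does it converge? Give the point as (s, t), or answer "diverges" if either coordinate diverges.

diverges

E is separable, so gradient descent decouples: s follows -∂E/∂s, t follows -∂E/∂t.
∂E/∂s = -12(s + 1)(s + 2)(s + 4); at s=1 this is -360, so s increases.
∂E/∂t = -12(t - 1)(t + 1)(t + 2); at t=3 this is -480, so t increases.
The s-coordinate has no critical point in that direction and runs off to infinity.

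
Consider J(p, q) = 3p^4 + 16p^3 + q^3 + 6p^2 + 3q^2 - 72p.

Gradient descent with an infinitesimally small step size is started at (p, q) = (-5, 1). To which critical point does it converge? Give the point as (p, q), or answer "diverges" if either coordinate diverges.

(-3, 0)

J is separable, so gradient descent decouples: p follows -∂J/∂p, q follows -∂J/∂q.
∂J/∂p = 12(p - 1)(p + 2)(p + 3); at p=-5 this is -432, so p increases.
∂J/∂q = 3q(q + 2); at q=1 this is 9, so q decreases.
p converges to its nearest critical value -3 (a local min of the p-part); q converges to 0. The iterate converges to (-3, 0).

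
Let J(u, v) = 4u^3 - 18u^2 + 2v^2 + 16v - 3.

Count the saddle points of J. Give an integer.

1

J separates as a function of u plus a function of v, so ∇J=0 decouples.
∂J/∂u = 12u(u - 3) = 0 at u ∈ {0, 3}; ∂J/∂v = 4(v + 4) = 0 at v ∈ {-4}.
The Hessian is diagonal: diag(J_uu, J_vv). Second derivatives: J_uu(0)=-36, J_uu(3)=36; J_vv(-4)=4.
Saddle points occur where the two diagonal entries have opposite signs: (0, -4). Count: 1.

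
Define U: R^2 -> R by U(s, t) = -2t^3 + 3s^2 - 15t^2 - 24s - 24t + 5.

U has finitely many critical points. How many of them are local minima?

U separates as a function of s plus a function of t, so ∇U=0 decouples.
∂U/∂s = 6(s - 4) = 0 at s ∈ {4}; ∂U/∂t = -6(t + 1)(t + 4) = 0 at t ∈ {-4, -1}.
The Hessian is diagonal: diag(U_ss, U_tt). Second derivatives: U_ss(4)=6; U_tt(-4)=18, U_tt(-1)=-18.
Local minima occur where both diagonal entries positive: (4, -4). Count: 1.

1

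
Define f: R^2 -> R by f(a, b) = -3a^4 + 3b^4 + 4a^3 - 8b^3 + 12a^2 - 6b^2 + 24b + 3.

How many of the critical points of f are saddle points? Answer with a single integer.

5

f separates as a function of a plus a function of b, so ∇f=0 decouples.
∂f/∂a = -12a(a - 2)(a + 1) = 0 at a ∈ {-1, 0, 2}; ∂f/∂b = 12(b - 2)(b - 1)(b + 1) = 0 at b ∈ {-1, 1, 2}.
The Hessian is diagonal: diag(f_aa, f_bb). Second derivatives: f_aa(-1)=-36, f_aa(0)=24, f_aa(2)=-72; f_bb(-1)=72, f_bb(1)=-24, f_bb(2)=36.
Saddle points occur where the two diagonal entries have opposite signs: (-1, -1), (-1, 2), (0, 1), (2, -1), (2, 2). Count: 5.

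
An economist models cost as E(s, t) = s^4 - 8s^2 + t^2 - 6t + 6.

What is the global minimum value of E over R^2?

E(s,t) separates as P(s) + Q(t) + 6, so its minimum is min P + min Q + 6.
P'(s) = 4s(s - 2)(s + 2) vanishes at s ∈ {-2, 0, 2}; Q'(t) = 2(t - 3) vanishes at t ∈ {3}.
Local minima of P (where P''>0): P(-2)=-16, P(2)=-16. Local minima of Q: Q(3)=-9.
So the global minimum of E is P(-2) + Q(3) + 6 = -16 − 9 + 6 = -19, attained at (-2, 3).

-19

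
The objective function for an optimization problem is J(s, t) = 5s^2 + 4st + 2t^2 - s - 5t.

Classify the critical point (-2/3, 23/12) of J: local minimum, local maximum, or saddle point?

local minimum

The Hessian of J is constant: H = [[10, 4], [4, 4]].
det(H) = 10·4 − 4² = 24.
det(H) > 0 and tr(H) = 14 > 0, so H is positive definite and the point is a local minimum.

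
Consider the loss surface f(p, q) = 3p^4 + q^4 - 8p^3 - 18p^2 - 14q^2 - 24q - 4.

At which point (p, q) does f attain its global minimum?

f(p,q) separates as A(p) + B(q) − 4, so its minimum is min A + min B − 4.
A'(p) = 12p(p - 3)(p + 1) vanishes at p ∈ {-1, 0, 3}; B'(q) = 4(q - 3)(q + 1)(q + 2) vanishes at q ∈ {-2, -1, 3}.
Local minima of A (where A''>0): A(-1)=-7, A(3)=-135. Local minima of B: B(-2)=8, B(3)=-117.
So the global minimum of f is A(3) + B(3) − 4 = -135 − 117 − 4 = -256, attained at (3, 3).

(3, 3)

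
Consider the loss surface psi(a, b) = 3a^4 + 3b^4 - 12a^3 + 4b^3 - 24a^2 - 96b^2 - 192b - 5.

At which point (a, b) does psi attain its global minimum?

(4, 4)

psi(a,b) separates as P(a) + Q(b) − 5, so its minimum is min P + min Q − 5.
P'(a) = 12a(a - 4)(a + 1) vanishes at a ∈ {-1, 0, 4}; Q'(b) = 12(b - 4)(b + 1)(b + 4) vanishes at b ∈ {-4, -1, 4}.
Local minima of P (where P''>0): P(-1)=-9, P(4)=-384. Local minima of Q: Q(-4)=-256, Q(4)=-1280.
So the global minimum of psi is P(4) + Q(4) − 5 = -384 − 1280 − 5 = -1669, attained at (4, 4).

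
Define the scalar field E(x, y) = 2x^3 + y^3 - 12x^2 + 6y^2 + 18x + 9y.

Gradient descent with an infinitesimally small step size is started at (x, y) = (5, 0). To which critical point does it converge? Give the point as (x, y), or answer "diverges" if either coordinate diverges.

(3, -1)

E is separable, so gradient descent decouples: x follows -∂E/∂x, y follows -∂E/∂y.
∂E/∂x = 6(x - 3)(x - 1); at x=5 this is 48, so x decreases.
∂E/∂y = 3(y + 1)(y + 3); at y=0 this is 9, so y decreases.
x converges to its nearest critical value 3 (a local min of the x-part); y converges to -1. The iterate converges to (3, -1).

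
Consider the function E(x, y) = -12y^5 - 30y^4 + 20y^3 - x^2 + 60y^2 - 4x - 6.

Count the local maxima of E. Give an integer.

2

E separates as a function of x plus a function of y, so ∇E=0 decouples.
∂E/∂x = -2(x + 2) = 0 at x ∈ {-2}; ∂E/∂y = -60y(y - 1)(y + 1)(y + 2) = 0 at y ∈ {-2, -1, 0, 1}.
The Hessian is diagonal: diag(E_xx, E_yy). Second derivatives: E_xx(-2)=-2; E_yy(-2)=360, E_yy(-1)=-120, E_yy(0)=120, E_yy(1)=-360.
Local maxima occur where both diagonal entries negative: (-2, -1), (-2, 1). Count: 2.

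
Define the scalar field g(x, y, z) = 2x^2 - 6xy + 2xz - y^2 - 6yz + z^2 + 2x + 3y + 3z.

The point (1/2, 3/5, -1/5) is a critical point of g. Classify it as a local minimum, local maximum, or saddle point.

saddle point

The Hessian is constant: H = [[4, -6, 2], [-6, -2, -6], [2, -6, 2]].
Leading principal minors: Δ₁ = 4, Δ₂ = -44, Δ₃ = -80.
The minors fit neither the all-positive nor the alternating-sign pattern, so H is indefinite: a saddle point.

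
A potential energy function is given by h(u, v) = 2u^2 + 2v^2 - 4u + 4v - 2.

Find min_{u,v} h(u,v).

h(u,v) separates as P(u) + Q(v) − 2, so its minimum is min P + min Q − 2.
P'(u) = 4u - 4 vanishes at u ∈ {1}; Q'(v) = 4v + 4 vanishes at v ∈ {-1}.
Local minima of P (where P''>0): P(1)=-2. Local minima of Q: Q(-1)=-2.
So the global minimum of h is P(1) + Q(-1) − 2 = -2 − 2 − 2 = -6, attained at (1, -1).

-6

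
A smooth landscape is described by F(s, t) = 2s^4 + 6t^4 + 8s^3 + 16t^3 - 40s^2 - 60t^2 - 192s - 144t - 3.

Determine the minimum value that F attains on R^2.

-865

F(s,t) separates as P(s) + Q(t) − 3, so its minimum is min P + min Q − 3.
P'(s) = 8(s - 3)(s + 2)(s + 4) vanishes at s ∈ {-4, -2, 3}; Q'(t) = 24(t - 2)(t + 1)(t + 3) vanishes at t ∈ {-3, -1, 2}.
Local minima of P (where P''>0): P(-4)=128, P(3)=-558. Local minima of Q: Q(-3)=-54, Q(2)=-304.
So the global minimum of F is P(3) + Q(2) − 3 = -558 − 304 − 3 = -865, attained at (3, 2).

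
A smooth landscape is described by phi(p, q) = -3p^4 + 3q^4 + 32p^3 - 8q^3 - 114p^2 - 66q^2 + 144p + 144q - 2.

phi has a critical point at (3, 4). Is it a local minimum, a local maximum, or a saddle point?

The mixed partial ∂²phi/∂p∂q is 0, so the Hessian at any point is diag(phi_pp, phi_qq) = diag(12(-3p^2 + 16p - 19), 12(3q^2 - 4q - 11)).
At (3, 4): H = diag(24, 252).
Both eigenvalues are positive, so H is positive definite: a local minimum.

local minimum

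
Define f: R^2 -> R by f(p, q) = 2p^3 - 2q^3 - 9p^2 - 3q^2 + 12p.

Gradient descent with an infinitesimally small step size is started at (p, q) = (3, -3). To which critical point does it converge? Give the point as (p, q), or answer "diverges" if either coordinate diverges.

f is separable, so gradient descent decouples: p follows -∂f/∂p, q follows -∂f/∂q.
∂f/∂p = 6(p - 2)(p - 1); at p=3 this is 12, so p decreases.
∂f/∂q = -6q(q + 1); at q=-3 this is -36, so q increases.
p converges to its nearest critical value 2 (a local min of the p-part); q converges to -1. The iterate converges to (2, -1).

(2, -1)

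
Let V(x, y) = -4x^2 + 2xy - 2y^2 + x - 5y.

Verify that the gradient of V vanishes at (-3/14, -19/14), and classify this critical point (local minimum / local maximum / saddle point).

local maximum

∇V = (-8x + 2y + 1, 2x - 4y - 5); substituting (-3/14, -19/14) gives ∇V = (0, 0), so (-3/14, -19/14) is indeed a critical point.
The Hessian of V is constant: H = [[-8, 2], [2, -4]].
det(H) = (-8)·(-4) − 2² = 28.
det(H) > 0 and tr(H) = -12 < 0, so H is negative definite and the point is a local maximum.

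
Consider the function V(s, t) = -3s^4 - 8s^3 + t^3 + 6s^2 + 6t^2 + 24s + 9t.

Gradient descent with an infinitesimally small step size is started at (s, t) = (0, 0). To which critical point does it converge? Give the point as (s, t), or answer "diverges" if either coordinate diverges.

V is separable, so gradient descent decouples: s follows -∂V/∂s, t follows -∂V/∂t.
∂V/∂s = -12(s - 1)(s + 1)(s + 2); at s=0 this is 24, so s decreases.
∂V/∂t = 3(t + 1)(t + 3); at t=0 this is 9, so t decreases.
s converges to its nearest critical value -1 (a local min of the s-part); t converges to -1. The iterate converges to (-1, -1).

(-1, -1)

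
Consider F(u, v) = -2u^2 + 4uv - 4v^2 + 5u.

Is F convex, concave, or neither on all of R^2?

F is quadratic, so its Hessian is the constant matrix H = [[-4, 4], [4, -8]].
det(H) = 16, tr(H) = -12.
det(H) > 0 and tr(H) < 0, so H is negative definite everywhere: concave.

concave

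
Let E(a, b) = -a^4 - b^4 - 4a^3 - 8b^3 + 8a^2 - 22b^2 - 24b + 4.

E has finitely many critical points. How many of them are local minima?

E separates as a function of a plus a function of b, so ∇E=0 decouples.
∂E/∂a = -4a(a - 1)(a + 4) = 0 at a ∈ {-4, 0, 1}; ∂E/∂b = -4(b + 1)(b + 2)(b + 3) = 0 at b ∈ {-3, -2, -1}.
The Hessian is diagonal: diag(E_aa, E_bb). Second derivatives: E_aa(-4)=-80, E_aa(0)=16, E_aa(1)=-20; E_bb(-3)=-8, E_bb(-2)=4, E_bb(-1)=-8.
Local minima occur where both diagonal entries positive: (0, -2). Count: 1.

1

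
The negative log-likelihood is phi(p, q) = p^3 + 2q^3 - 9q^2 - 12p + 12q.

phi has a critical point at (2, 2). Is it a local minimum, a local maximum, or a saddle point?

The mixed partial ∂²phi/∂p∂q is 0, so the Hessian at any point is diag(phi_pp, phi_qq) = diag(6p, 6(2q - 3)).
At (2, 2): H = diag(12, 6).
Both eigenvalues are positive, so H is positive definite: a local minimum.

local minimum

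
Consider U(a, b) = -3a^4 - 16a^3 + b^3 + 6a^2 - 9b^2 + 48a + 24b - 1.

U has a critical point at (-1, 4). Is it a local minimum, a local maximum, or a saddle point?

local minimum

The mixed partial ∂²U/∂a∂b is 0, so the Hessian at any point is diag(U_aa, U_bb) = diag(12(-3a^2 - 8a + 1), 6(b - 3)).
At (-1, 4): H = diag(72, 6).
Both eigenvalues are positive, so H is positive definite: a local minimum.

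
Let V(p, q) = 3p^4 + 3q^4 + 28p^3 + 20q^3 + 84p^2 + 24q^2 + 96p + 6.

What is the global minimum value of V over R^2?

V(p,q) separates as A(p) + B(q) + 6, so its minimum is min A + min B + 6.
A'(p) = 12(p + 1)(p + 2)(p + 4) vanishes at p ∈ {-4, -2, -1}; B'(q) = 12q(q + 1)(q + 4) vanishes at q ∈ {-4, -1, 0}.
Local minima of A (where A''>0): A(-4)=-64, A(-1)=-37. Local minima of B: B(-4)=-128, B(0)=0.
So the global minimum of V is A(-4) + B(-4) + 6 = -64 − 128 + 6 = -186, attained at (-4, -4).

-186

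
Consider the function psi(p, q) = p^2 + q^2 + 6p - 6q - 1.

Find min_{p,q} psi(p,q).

-19

psi(p,q) separates as A(p) + B(q) − 1, so its minimum is min A + min B − 1.
A'(p) = 2p + 6 vanishes at p ∈ {-3}; B'(q) = 2q - 6 vanishes at q ∈ {3}.
Local minima of A (where A''>0): A(-3)=-9. Local minima of B: B(3)=-9.
So the global minimum of psi is A(-3) + B(3) − 1 = -9 − 9 − 1 = -19, attained at (-3, 3).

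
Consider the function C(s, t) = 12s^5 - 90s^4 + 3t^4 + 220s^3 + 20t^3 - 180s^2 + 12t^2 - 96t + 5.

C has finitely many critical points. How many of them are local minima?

C separates as a function of s plus a function of t, so ∇C=0 decouples.
∂C/∂s = 60s(s - 3)(s - 2)(s - 1) = 0 at s ∈ {0, 1, 2, 3}; ∂C/∂t = 12(t - 1)(t + 2)(t + 4) = 0 at t ∈ {-4, -2, 1}.
The Hessian is diagonal: diag(C_ss, C_tt). Second derivatives: C_ss(0)=-360, C_ss(1)=120, C_ss(2)=-120, C_ss(3)=360; C_tt(-4)=120, C_tt(-2)=-72, C_tt(1)=180.
Local minima occur where both diagonal entries positive: (1, -4), (1, 1), (3, -4), (3, 1). Count: 4.

4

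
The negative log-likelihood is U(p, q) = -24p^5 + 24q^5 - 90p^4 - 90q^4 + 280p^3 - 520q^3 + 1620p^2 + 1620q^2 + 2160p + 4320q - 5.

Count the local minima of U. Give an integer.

U separates as a function of p plus a function of q, so ∇U=0 decouples.
∂U/∂p = -120(p - 3)(p + 1)(p + 2)(p + 3) = 0 at p ∈ {-3, -2, -1, 3}; ∂U/∂q = 120(q - 4)(q - 3)(q + 1)(q + 3) = 0 at q ∈ {-3, -1, 3, 4}.
The Hessian is diagonal: diag(U_pp, U_qq). Second derivatives: U_pp(-3)=1440, U_pp(-2)=-600, U_pp(-1)=960, U_pp(3)=-14400; U_qq(-3)=-10080, U_qq(-1)=4800, U_qq(3)=-2880, U_qq(4)=4200.
Local minima occur where both diagonal entries positive: (-3, -1), (-3, 4), (-1, -1), (-1, 4). Count: 4.

4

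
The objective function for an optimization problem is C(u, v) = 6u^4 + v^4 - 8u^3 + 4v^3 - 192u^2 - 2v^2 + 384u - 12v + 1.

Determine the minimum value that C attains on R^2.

C(u,v) separates as P(u) + Q(v) + 1, so its minimum is min P + min Q + 1.
P'(u) = 24(u - 4)(u - 1)(u + 4) vanishes at u ∈ {-4, 1, 4}; Q'(v) = 4(v - 1)(v + 1)(v + 3) vanishes at v ∈ {-3, -1, 1}.
Local minima of P (where P''>0): P(-4)=-2560, P(4)=-512. Local minima of Q: Q(-3)=-9, Q(1)=-9.
So the global minimum of C is P(-4) + Q(-3) + 1 = -2560 − 9 + 1 = -2568, attained at (-4, -3).

-2568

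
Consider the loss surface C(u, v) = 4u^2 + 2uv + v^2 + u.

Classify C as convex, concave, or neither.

C is quadratic, so its Hessian is the constant matrix H = [[8, 2], [2, 2]].
det(H) = 12, tr(H) = 10.
det(H) > 0 and tr(H) > 0, so H is positive definite everywhere: convex.

convex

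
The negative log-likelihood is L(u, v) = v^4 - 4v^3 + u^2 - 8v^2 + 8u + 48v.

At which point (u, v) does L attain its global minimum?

(-4, -2)

L(u,v) separates as P(u) + Q(v), so its minimum is min P + min Q.
P'(u) = 2u + 8 vanishes at u ∈ {-4}; Q'(v) = 4(v - 3)(v - 2)(v + 2) vanishes at v ∈ {-2, 2, 3}.
Local minima of P (where P''>0): P(-4)=-16. Local minima of Q: Q(-2)=-80, Q(3)=45.
So the global minimum of L is P(-4) + Q(-2) = -16 − 80 = -96, attained at (-4, -2).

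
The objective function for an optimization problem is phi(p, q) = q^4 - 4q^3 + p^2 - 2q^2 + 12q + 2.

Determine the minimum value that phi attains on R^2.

-7

phi(p,q) separates as A(p) + B(q) + 2, so its minimum is min A + min B + 2.
A'(p) = 2p vanishes at p ∈ {0}; B'(q) = 4(q - 3)(q - 1)(q + 1) vanishes at q ∈ {-1, 1, 3}.
Local minima of A (where A''>0): A(0)=0. Local minima of B: B(-1)=-9, B(3)=-9.
So the global minimum of phi is A(0) + B(-1) + 2 = 0 − 9 + 2 = -7, attained at (0, -1).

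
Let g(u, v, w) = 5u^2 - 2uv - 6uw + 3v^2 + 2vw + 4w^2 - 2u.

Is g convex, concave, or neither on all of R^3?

convex

g is quadratic, so its Hessian is the constant matrix H = [[10, -2, -6], [-2, 6, 2], [-6, 2, 8]].
Leading principal minors: 10, 56, 240.
All positive ⇒ H ≻ 0 ⇒ convex.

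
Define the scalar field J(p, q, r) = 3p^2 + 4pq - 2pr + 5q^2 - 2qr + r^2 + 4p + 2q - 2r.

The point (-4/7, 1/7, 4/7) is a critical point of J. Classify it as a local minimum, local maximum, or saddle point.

The Hessian is constant: H = [[6, 4, -2], [4, 10, -2], [-2, -2, 2]].
Leading principal minors: Δ₁ = 6, Δ₂ = 44, Δ₃ = 56.
All leading minors are positive, so H is positive definite: a local minimum.

local minimum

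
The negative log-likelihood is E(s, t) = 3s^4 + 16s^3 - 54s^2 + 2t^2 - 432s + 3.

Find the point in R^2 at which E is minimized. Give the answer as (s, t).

(3, 0)

E(s,t) separates as P(s) + Q(t) + 3, so its minimum is min P + min Q + 3.
P'(s) = 12(s - 3)(s + 3)(s + 4) vanishes at s ∈ {-4, -3, 3}; Q'(t) = 4t vanishes at t ∈ {0}.
Local minima of P (where P''>0): P(-4)=608, P(3)=-1107. Local minima of Q: Q(0)=0.
So the global minimum of E is P(3) + Q(0) + 3 = -1107 + 0 + 3 = -1104, attained at (3, 0).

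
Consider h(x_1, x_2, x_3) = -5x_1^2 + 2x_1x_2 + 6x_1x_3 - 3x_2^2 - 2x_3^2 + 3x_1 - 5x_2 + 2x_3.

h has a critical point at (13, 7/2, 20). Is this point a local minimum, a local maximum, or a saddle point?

local maximum

The Hessian is constant: H = [[-10, 2, 6], [2, -6, 0], [6, 0, -4]].
Leading principal minors: Δ₁ = -10, Δ₂ = 56, Δ₃ = -8.
The minors alternate sign starting negative (−, +, −), so H is negative definite: a local maximum.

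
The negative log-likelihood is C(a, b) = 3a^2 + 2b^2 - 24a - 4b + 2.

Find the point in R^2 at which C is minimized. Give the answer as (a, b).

C(a,b) separates as P(a) + Q(b) + 2, so its minimum is min P + min Q + 2.
P'(a) = 6a - 24 vanishes at a ∈ {4}; Q'(b) = 4b - 4 vanishes at b ∈ {1}.
Local minima of P (where P''>0): P(4)=-48. Local minima of Q: Q(1)=-2.
So the global minimum of C is P(4) + Q(1) + 2 = -48 − 2 + 2 = -48, attained at (4, 1).

(4, 1)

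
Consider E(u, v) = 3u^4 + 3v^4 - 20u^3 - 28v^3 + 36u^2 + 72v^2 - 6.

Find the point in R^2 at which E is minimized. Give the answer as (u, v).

E(u,v) separates as P(u) + Q(v) − 6, so its minimum is min P + min Q − 6.
P'(u) = 12u(u - 3)(u - 2) vanishes at u ∈ {0, 2, 3}; Q'(v) = 12v(v - 4)(v - 3) vanishes at v ∈ {0, 3, 4}.
Local minima of P (where P''>0): P(0)=0, P(3)=27. Local minima of Q: Q(0)=0, Q(4)=128.
So the global minimum of E is P(0) + Q(0) − 6 = 0 + 0 − 6 = -6, attained at (0, 0).

(0, 0)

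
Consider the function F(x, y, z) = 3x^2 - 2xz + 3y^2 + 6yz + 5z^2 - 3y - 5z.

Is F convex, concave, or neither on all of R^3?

F is quadratic, so its Hessian is the constant matrix H = [[6, 0, -2], [0, 6, 6], [-2, 6, 10]].
Leading principal minors: 6, 36, 120.
All positive ⇒ H ≻ 0 ⇒ convex.

convex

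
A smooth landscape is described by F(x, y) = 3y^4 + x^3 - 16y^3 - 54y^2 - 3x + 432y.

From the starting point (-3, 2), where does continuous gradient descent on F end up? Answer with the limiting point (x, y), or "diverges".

F is separable, so gradient descent decouples: x follows -∂F/∂x, y follows -∂F/∂y.
∂F/∂x = 3(x - 1)(x + 1); at x=-3 this is 24, so x decreases.
∂F/∂y = 12(y - 4)(y - 3)(y + 3); at y=2 this is 120, so y decreases.
The x-coordinate has no critical point in that direction and runs off to infinity.

diverges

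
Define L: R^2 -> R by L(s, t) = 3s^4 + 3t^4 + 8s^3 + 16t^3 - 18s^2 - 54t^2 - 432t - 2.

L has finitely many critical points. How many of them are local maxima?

1

L separates as a function of s plus a function of t, so ∇L=0 decouples.
∂L/∂s = 12s(s - 1)(s + 3) = 0 at s ∈ {-3, 0, 1}; ∂L/∂t = 12(t - 3)(t + 3)(t + 4) = 0 at t ∈ {-4, -3, 3}.
The Hessian is diagonal: diag(L_ss, L_tt). Second derivatives: L_ss(-3)=144, L_ss(0)=-36, L_ss(1)=48; L_tt(-4)=84, L_tt(-3)=-72, L_tt(3)=504.
Local maxima occur where both diagonal entries negative: (0, -3). Count: 1.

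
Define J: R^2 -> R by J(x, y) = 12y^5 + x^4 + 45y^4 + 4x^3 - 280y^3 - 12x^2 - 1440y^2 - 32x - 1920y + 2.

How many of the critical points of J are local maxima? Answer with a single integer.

2

J separates as a function of x plus a function of y, so ∇J=0 decouples.
∂J/∂x = 4(x - 2)(x + 1)(x + 4) = 0 at x ∈ {-4, -1, 2}; ∂J/∂y = 60(y - 4)(y + 1)(y + 2)(y + 4) = 0 at y ∈ {-4, -2, -1, 4}.
The Hessian is diagonal: diag(J_xx, J_yy). Second derivatives: J_xx(-4)=72, J_xx(-1)=-36, J_xx(2)=72; J_yy(-4)=-2880, J_yy(-2)=720, J_yy(-1)=-900, J_yy(4)=14400.
Local maxima occur where both diagonal entries negative: (-1, -4), (-1, -1). Count: 2.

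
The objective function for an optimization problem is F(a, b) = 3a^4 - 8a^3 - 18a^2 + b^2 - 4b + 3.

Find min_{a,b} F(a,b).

F(a,b) separates as P(a) + Q(b) + 3, so its minimum is min P + min Q + 3.
P'(a) = 12a(a - 3)(a + 1) vanishes at a ∈ {-1, 0, 3}; Q'(b) = 2b - 4 vanishes at b ∈ {2}.
Local minima of P (where P''>0): P(-1)=-7, P(3)=-135. Local minima of Q: Q(2)=-4.
So the global minimum of F is P(3) + Q(2) + 3 = -135 − 4 + 3 = -136, attained at (3, 2).

-136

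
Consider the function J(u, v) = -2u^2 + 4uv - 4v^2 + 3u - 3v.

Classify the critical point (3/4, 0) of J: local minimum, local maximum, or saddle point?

local maximum

The Hessian of J is constant: H = [[-4, 4], [4, -8]].
det(H) = (-4)·(-8) − 4² = 16.
det(H) > 0 and tr(H) = -12 < 0, so H is negative definite and the point is a local maximum.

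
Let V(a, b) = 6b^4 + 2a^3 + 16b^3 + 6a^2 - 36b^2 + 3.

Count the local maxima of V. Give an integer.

1

V separates as a function of a plus a function of b, so ∇V=0 decouples.
∂V/∂a = 6a(a + 2) = 0 at a ∈ {-2, 0}; ∂V/∂b = 24b(b - 1)(b + 3) = 0 at b ∈ {-3, 0, 1}.
The Hessian is diagonal: diag(V_aa, V_bb). Second derivatives: V_aa(-2)=-12, V_aa(0)=12; V_bb(-3)=288, V_bb(0)=-72, V_bb(1)=96.
Local maxima occur where both diagonal entries negative: (-2, 0). Count: 1.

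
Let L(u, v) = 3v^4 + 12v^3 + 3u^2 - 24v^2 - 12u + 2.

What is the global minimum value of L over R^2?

-394

L(u,v) separates as P(u) + Q(v) + 2, so its minimum is min P + min Q + 2.
P'(u) = 6u - 12 vanishes at u ∈ {2}; Q'(v) = 12v(v - 1)(v + 4) vanishes at v ∈ {-4, 0, 1}.
Local minima of P (where P''>0): P(2)=-12. Local minima of Q: Q(-4)=-384, Q(1)=-9.
So the global minimum of L is P(2) + Q(-4) + 2 = -12 − 384 + 2 = -394, attained at (2, -4).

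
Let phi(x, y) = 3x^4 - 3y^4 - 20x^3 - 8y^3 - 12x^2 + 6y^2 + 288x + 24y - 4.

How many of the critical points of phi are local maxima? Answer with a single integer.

phi separates as a function of x plus a function of y, so ∇phi=0 decouples.
∂phi/∂x = 12(x - 4)(x - 3)(x + 2) = 0 at x ∈ {-2, 3, 4}; ∂phi/∂y = -12(y - 1)(y + 1)(y + 2) = 0 at y ∈ {-2, -1, 1}.
The Hessian is diagonal: diag(phi_xx, phi_yy). Second derivatives: phi_xx(-2)=360, phi_xx(3)=-60, phi_xx(4)=72; phi_yy(-2)=-36, phi_yy(-1)=24, phi_yy(1)=-72.
Local maxima occur where both diagonal entries negative: (3, -2), (3, 1). Count: 2.

2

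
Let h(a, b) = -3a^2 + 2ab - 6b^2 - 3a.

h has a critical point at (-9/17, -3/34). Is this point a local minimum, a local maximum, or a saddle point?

The Hessian of h is constant: H = [[-6, 2], [2, -12]].
det(H) = (-6)·(-12) − 2² = 68.
det(H) > 0 and tr(H) = -18 < 0, so H is negative definite and the point is a local maximum.

local maximum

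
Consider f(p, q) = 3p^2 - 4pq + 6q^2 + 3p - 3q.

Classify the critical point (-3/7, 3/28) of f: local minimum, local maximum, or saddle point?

local minimum

The Hessian of f is constant: H = [[6, -4], [-4, 12]].
det(H) = 6·12 − (-4)² = 56.
det(H) > 0 and tr(H) = 18 > 0, so H is positive definite and the point is a local minimum.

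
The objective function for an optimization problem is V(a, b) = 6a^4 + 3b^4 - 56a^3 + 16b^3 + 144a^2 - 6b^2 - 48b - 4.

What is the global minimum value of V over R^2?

-164

V(a,b) separates as P(a) + Q(b) − 4, so its minimum is min P + min Q − 4.
P'(a) = 24a(a - 4)(a - 3) vanishes at a ∈ {0, 3, 4}; Q'(b) = 12(b - 1)(b + 1)(b + 4) vanishes at b ∈ {-4, -1, 1}.
Local minima of P (where P''>0): P(0)=0, P(4)=256. Local minima of Q: Q(-4)=-160, Q(1)=-35.
So the global minimum of V is P(0) + Q(-4) − 4 = 0 − 160 − 4 = -164, attained at (0, -4).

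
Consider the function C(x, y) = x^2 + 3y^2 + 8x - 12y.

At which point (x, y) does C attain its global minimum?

(-4, 2)

C(x,y) separates as P(x) + Q(y), so its minimum is min P + min Q.
P'(x) = 2x + 8 vanishes at x ∈ {-4}; Q'(y) = 6y - 12 vanishes at y ∈ {2}.
Local minima of P (where P''>0): P(-4)=-16. Local minima of Q: Q(2)=-12.
So the global minimum of C is P(-4) + Q(2) = -16 − 12 = -28, attained at (-4, 2).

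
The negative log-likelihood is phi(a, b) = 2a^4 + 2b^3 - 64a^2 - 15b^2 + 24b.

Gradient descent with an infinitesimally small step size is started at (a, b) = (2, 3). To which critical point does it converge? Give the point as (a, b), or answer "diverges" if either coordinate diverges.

(4, 4)

phi is separable, so gradient descent decouples: a follows -∂phi/∂a, b follows -∂phi/∂b.
∂phi/∂a = 8a(a - 4)(a + 4); at a=2 this is -192, so a increases.
∂phi/∂b = 6(b - 4)(b - 1); at b=3 this is -12, so b increases.
a converges to its nearest critical value 4 (a local min of the a-part); b converges to 4. The iterate converges to (4, 4).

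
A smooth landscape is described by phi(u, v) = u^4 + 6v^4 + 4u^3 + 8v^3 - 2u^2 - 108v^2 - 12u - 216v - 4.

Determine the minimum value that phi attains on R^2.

-931

phi(u,v) separates as P(u) + Q(v) − 4, so its minimum is min P + min Q − 4.
P'(u) = 4(u - 1)(u + 1)(u + 3) vanishes at u ∈ {-3, -1, 1}; Q'(v) = 24(v - 3)(v + 1)(v + 3) vanishes at v ∈ {-3, -1, 3}.
Local minima of P (where P''>0): P(-3)=-9, P(1)=-9. Local minima of Q: Q(-3)=-54, Q(3)=-918.
So the global minimum of phi is P(-3) + Q(3) − 4 = -9 − 918 − 4 = -931, attained at (-3, 3).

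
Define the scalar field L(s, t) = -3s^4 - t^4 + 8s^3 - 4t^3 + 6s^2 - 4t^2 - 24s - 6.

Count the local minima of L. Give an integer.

1

L separates as a function of s plus a function of t, so ∇L=0 decouples.
∂L/∂s = -12(s - 2)(s - 1)(s + 1) = 0 at s ∈ {-1, 1, 2}; ∂L/∂t = -4t(t + 1)(t + 2) = 0 at t ∈ {-2, -1, 0}.
The Hessian is diagonal: diag(L_ss, L_tt). Second derivatives: L_ss(-1)=-72, L_ss(1)=24, L_ss(2)=-36; L_tt(-2)=-8, L_tt(-1)=4, L_tt(0)=-8.
Local minima occur where both diagonal entries positive: (1, -1). Count: 1.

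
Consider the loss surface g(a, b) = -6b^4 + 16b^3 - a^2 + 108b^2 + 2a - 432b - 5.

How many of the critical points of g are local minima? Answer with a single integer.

g separates as a function of a plus a function of b, so ∇g=0 decouples.
∂g/∂a = -2(a - 1) = 0 at a ∈ {1}; ∂g/∂b = -24(b - 3)(b - 2)(b + 3) = 0 at b ∈ {-3, 2, 3}.
The Hessian is diagonal: diag(g_aa, g_bb). Second derivatives: g_aa(1)=-2; g_bb(-3)=-720, g_bb(2)=120, g_bb(3)=-144.
Local minima occur where both diagonal entries positive: none. Count: 0.

0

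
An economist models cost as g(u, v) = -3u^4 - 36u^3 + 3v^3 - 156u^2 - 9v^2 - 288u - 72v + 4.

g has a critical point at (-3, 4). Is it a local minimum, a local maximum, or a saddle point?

The mixed partial ∂²g/∂u∂v is 0, so the Hessian at any point is diag(g_uu, g_vv) = diag(-12(3u^2 + 18u + 26), 18(v - 1)).
At (-3, 4): H = diag(12, 54).
Both eigenvalues are positive, so H is positive definite: a local minimum.

local minimum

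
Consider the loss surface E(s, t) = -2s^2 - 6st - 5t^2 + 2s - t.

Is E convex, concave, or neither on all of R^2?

E is quadratic, so its Hessian is the constant matrix H = [[-4, -6], [-6, -10]].
det(H) = 4, tr(H) = -14.
det(H) > 0 and tr(H) < 0, so H is negative definite everywhere: concave.

concave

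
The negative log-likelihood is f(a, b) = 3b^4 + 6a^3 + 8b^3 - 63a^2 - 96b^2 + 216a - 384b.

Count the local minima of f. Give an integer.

2

f separates as a function of a plus a function of b, so ∇f=0 decouples.
∂f/∂a = 18(a - 4)(a - 3) = 0 at a ∈ {3, 4}; ∂f/∂b = 12(b - 4)(b + 2)(b + 4) = 0 at b ∈ {-4, -2, 4}.
The Hessian is diagonal: diag(f_aa, f_bb). Second derivatives: f_aa(3)=-18, f_aa(4)=18; f_bb(-4)=192, f_bb(-2)=-144, f_bb(4)=576.
Local minima occur where both diagonal entries positive: (4, -4), (4, 4). Count: 2.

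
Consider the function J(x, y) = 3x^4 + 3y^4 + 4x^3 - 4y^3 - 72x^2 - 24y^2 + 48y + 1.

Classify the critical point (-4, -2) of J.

local minimum

The mixed partial ∂²J/∂x∂y is 0, so the Hessian at any point is diag(J_xx, J_yy) = diag(12(3x^2 + 2x - 12), 12(3y^2 - 2y - 4)).
At (-4, -2): H = diag(336, 144).
Both eigenvalues are positive, so H is positive definite: a local minimum.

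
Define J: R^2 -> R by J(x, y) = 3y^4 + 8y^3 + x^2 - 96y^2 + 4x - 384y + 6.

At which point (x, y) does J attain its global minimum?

J(x,y) separates as P(x) + Q(y) + 6, so its minimum is min P + min Q + 6.
P'(x) = 2x + 4 vanishes at x ∈ {-2}; Q'(y) = 12(y - 4)(y + 2)(y + 4) vanishes at y ∈ {-4, -2, 4}.
Local minima of P (where P''>0): P(-2)=-4. Local minima of Q: Q(-4)=256, Q(4)=-1792.
So the global minimum of J is P(-2) + Q(4) + 6 = -4 − 1792 + 6 = -1790, attained at (-2, 4).

(-2, 4)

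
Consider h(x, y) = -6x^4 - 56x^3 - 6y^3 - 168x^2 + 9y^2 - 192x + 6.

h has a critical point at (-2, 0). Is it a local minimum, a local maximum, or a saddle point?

local minimum

The mixed partial ∂²h/∂x∂y is 0, so the Hessian at any point is diag(h_xx, h_yy) = diag(-24(3x^2 + 14x + 14), 18(-2y + 1)).
At (-2, 0): H = diag(48, 18).
Both eigenvalues are positive, so H is positive definite: a local minimum.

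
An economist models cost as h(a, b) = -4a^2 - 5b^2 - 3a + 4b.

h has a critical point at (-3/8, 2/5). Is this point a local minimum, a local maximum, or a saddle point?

The Hessian of h is constant: H = [[-8, 0], [0, -10]].
det(H) = (-8)·(-10) − 0² = 80.
det(H) > 0 and tr(H) = -18 < 0, so H is negative definite and the point is a local maximum.

local maximum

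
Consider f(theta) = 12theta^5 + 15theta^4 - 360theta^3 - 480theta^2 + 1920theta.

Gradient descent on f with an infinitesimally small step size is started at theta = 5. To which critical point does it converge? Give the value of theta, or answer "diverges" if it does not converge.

f'(theta) = 60(theta - 4)(theta - 1)(theta + 2)(theta + 4), so f'(5) = 15120.
Gradient descent moves in the -f' direction, i.e. theta is decreasing.
The nearest critical point in that direction is theta = 4, where f'' = 8640 > 0 (a local minimum). The iterate converges there.

4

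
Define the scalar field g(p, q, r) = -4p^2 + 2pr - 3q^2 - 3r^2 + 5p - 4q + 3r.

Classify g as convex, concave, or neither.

concave

g is quadratic, so its Hessian is the constant matrix H = [[-8, 0, 2], [0, -6, 0], [2, 0, -6]].
Leading principal minors: -8, 48, -264.
Signs alternate −, +, − ⇒ H ≺ 0 ⇒ concave.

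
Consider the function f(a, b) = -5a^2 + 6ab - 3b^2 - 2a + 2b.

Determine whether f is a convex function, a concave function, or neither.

f is quadratic, so its Hessian is the constant matrix H = [[-10, 6], [6, -6]].
det(H) = 24, tr(H) = -16.
det(H) > 0 and tr(H) < 0, so H is negative definite everywhere: concave.

concave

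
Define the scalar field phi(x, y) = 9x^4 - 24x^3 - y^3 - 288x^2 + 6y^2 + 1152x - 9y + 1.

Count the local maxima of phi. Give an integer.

1

phi separates as a function of x plus a function of y, so ∇phi=0 decouples.
∂phi/∂x = 36(x - 4)(x - 2)(x + 4) = 0 at x ∈ {-4, 2, 4}; ∂phi/∂y = -3(y - 3)(y - 1) = 0 at y ∈ {1, 3}.
The Hessian is diagonal: diag(phi_xx, phi_yy). Second derivatives: phi_xx(-4)=1728, phi_xx(2)=-432, phi_xx(4)=576; phi_yy(1)=6, phi_yy(3)=-6.
Local maxima occur where both diagonal entries negative: (2, 3). Count: 1.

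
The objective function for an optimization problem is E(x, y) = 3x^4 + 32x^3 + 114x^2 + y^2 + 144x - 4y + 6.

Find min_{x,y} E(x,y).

E(x,y) separates as P(x) + Q(y) + 6, so its minimum is min P + min Q + 6.
P'(x) = 12(x + 1)(x + 3)(x + 4) vanishes at x ∈ {-4, -3, -1}; Q'(y) = 2y - 4 vanishes at y ∈ {2}.
Local minima of P (where P''>0): P(-4)=-32, P(-1)=-59. Local minima of Q: Q(2)=-4.
So the global minimum of E is P(-1) + Q(2) + 6 = -59 − 4 + 6 = -57, attained at (-1, 2).

-57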